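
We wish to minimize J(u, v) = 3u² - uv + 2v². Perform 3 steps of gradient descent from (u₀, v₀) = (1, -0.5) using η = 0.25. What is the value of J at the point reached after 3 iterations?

∇J = (6u - v, -u + 4v)
Step 1: at (1, -0.5), ∇J = (6.5, -3) → (1, -0.5) − 0.25·(6.5, -3) = (-0.625, 0.25)
Step 2: at (-0.625, 0.25), ∇J = (-4, 1.625) → (-0.625, 0.25) − 0.25·(-4, 1.625) = (0.375, -0.15625)
Step 3: at (0.375, -0.15625), ∇J = (2.40625, -1) → (0.375, -0.15625) − 0.25·(2.40625, -1) = (-0.2265625, 0.09375)
J(-0.2265625, 0.09375) = 0.19281005859375

0.19281005859375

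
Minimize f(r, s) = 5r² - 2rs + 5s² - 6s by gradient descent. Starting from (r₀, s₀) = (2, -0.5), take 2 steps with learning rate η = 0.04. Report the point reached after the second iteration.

∇f = (10r - 2s, -2r + 10s - 6)
(r₁, s₁) = (2, -0.5) − 0.04·(21, -15) = (1.16, 0.1)
(r₂, s₂) = (1.16, 0.1) − 0.04·(11.4, -7.32) = (0.704, 0.3928)

(0.704, 0.3928)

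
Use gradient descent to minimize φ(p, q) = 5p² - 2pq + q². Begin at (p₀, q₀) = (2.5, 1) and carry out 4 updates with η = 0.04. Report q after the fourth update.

1.1126912

∇φ = (10p - 2q, -2p + 2q)
Step 1: at (2.5, 1), ∇φ = (23, -3) → (2.5, 1) − 0.04·(23, -3) = (1.58, 1.12)
Step 2: at (1.58, 1.12), ∇φ = (13.56, -0.92) → (1.58, 1.12) − 0.04·(13.56, -0.92) = (1.0376, 1.1568)
Step 3: at (1.0376, 1.1568), ∇φ = (8.0624, 0.2384) → (1.0376, 1.1568) − 0.04·(8.0624, 0.2384) = (0.715104, 1.147264)
Step 4: at (0.715104, 1.147264), ∇φ = (4.856512, 0.86432) → (0.715104, 1.147264) − 0.04·(4.856512, 0.86432) = (0.52084352, 1.1126912)
q = 1.1126912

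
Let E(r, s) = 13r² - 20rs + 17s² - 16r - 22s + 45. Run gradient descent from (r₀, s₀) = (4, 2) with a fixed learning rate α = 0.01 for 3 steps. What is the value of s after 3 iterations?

2.495704

∇E = (26r - 20s - 16, -20r + 34s - 22)
Step 1: at (4, 2), ∇E = (48, -34) → (4, 2) − 0.01·(48, -34) = (3.52, 2.34)
Step 2: at (3.52, 2.34), ∇E = (28.72, -12.84) → (3.52, 2.34) − 0.01·(28.72, -12.84) = (3.2328, 2.4684)
Step 3: at (3.2328, 2.4684), ∇E = (18.6848, -2.7304) → (3.2328, 2.4684) − 0.01·(18.6848, -2.7304) = (3.045952, 2.495704)
s = 2.495704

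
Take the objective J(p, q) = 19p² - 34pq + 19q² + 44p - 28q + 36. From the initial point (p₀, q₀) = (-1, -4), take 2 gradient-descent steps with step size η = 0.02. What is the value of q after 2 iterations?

∇J = (38p - 34q + 44, -34p + 38q - 28)
Step 1: at (-1, -4), ∇J = (142, -146) → (-1, -4) − 0.02·(142, -146) = (-3.84, -1.08)
Step 2: at (-3.84, -1.08), ∇J = (-65.2, 61.52) → (-3.84, -1.08) − 0.02·(-65.2, 61.52) = (-2.536, -2.3104)
q = -2.3104

-2.3104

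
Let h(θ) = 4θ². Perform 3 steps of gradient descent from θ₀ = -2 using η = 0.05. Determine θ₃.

h′(θ) = 8θ
θ₁ = -2 − 0.05·(-16) = -1.2
θ₂ = -1.2 − 0.05·(-9.6) = -0.72
θ₃ = -0.72 − 0.05·(-5.76) = -0.432

-0.432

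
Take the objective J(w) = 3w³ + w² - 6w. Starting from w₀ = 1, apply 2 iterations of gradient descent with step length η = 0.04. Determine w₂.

J′(w) = 9w² + 2w - 6
Step 1: J′(1) = 5; w₁ = 1 − 0.04·5 = 0.8
Step 2: J′(0.8) = 1.36; w₂ = 0.8 − 0.04·1.36 = 0.7456

0.7456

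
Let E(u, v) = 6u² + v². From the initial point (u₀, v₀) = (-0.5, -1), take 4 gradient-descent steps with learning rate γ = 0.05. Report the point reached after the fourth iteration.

(-0.0128, -0.6561)

∇E = (12u, 2v)
Step 1: at (-0.5, -1), ∇E = (-6, -2) → (-0.5, -1) − 0.05·(-6, -2) = (-0.2, -0.9)
Step 2: at (-0.2, -0.9), ∇E = (-2.4, -1.8) → (-0.2, -0.9) − 0.05·(-2.4, -1.8) = (-0.08, -0.81)
Step 3: at (-0.08, -0.81), ∇E = (-0.96, -1.62) → (-0.08, -0.81) − 0.05·(-0.96, -1.62) = (-0.032, -0.729)
Step 4: at (-0.032, -0.729), ∇E = (-0.384, -1.458) → (-0.032, -0.729) − 0.05·(-0.384, -1.458) = (-0.0128, -0.6561)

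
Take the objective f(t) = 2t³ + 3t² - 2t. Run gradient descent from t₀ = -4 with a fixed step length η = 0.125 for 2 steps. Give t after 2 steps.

f′(t) = 6t² + 6t - 2
t₁ = -4 − 0.125·70 = -12.75
t₂ = -12.75 − 0.125·896.875 = -124.859375

-124.859375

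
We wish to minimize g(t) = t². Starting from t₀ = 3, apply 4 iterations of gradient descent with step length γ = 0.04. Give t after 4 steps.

g′(t) = 2t
t₁ = 3 − 0.04·6 = 2.76
t₂ = 2.76 − 0.04·5.52 = 2.5392
t₃ = 2.5392 − 0.04·5.0784 = 2.336064
t₄ = 2.336064 − 0.04·4.672128 = 2.14917888

2.14917888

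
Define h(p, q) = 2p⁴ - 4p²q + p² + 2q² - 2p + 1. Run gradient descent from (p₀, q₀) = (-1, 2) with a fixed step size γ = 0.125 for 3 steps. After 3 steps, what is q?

∇h = (8p³ - 8pq + 2p - 2, -4p² + 4q)
Step 1: at (-1, 2), ∇h = (4, 4) → (-1, 2) − 0.125·(4, 4) = (-1.5, 1.5)
Step 2: at (-1.5, 1.5), ∇h = (-14, -3) → (-1.5, 1.5) − 0.125·(-14, -3) = (0.25, 1.875)
Step 3: at (0.25, 1.875), ∇h = (-5.125, 7.25) → (0.25, 1.875) − 0.125·(-5.125, 7.25) = (0.890625, 0.96875)
q = 0.96875

0.96875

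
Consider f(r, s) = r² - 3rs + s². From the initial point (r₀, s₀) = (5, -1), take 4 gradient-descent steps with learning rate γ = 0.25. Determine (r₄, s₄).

(4.89453125, 4.87109375)

∇f = (2r - 3s, -3r + 2s)
Step 1: at (5, -1), ∇f = (13, -17) → (5, -1) − 0.25·(13, -17) = (1.75, 3.25)
Step 2: at (1.75, 3.25), ∇f = (-6.25, 1.25) → (1.75, 3.25) − 0.25·(-6.25, 1.25) = (3.3125, 2.9375)
Step 3: at (3.3125, 2.9375), ∇f = (-2.1875, -4.0625) → (3.3125, 2.9375) − 0.25·(-2.1875, -4.0625) = (3.859375, 3.953125)
Step 4: at (3.859375, 3.953125), ∇f = (-4.140625, -3.671875) → (3.859375, 3.953125) − 0.25·(-4.140625, -3.671875) = (4.89453125, 4.87109375)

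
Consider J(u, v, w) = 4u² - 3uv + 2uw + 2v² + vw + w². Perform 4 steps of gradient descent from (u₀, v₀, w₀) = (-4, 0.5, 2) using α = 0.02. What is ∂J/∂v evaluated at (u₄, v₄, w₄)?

∇J = (8u - 3v + 2w, -3u + 4v + w, 2u + v + 2w)
(u₁, v₁, w₁) = (-4, 0.5, 2) − 0.02·(-29.5, 16, -3.5) = (-3.41, 0.18, 2.07)
(u₂, v₂, w₂) = (-3.41, 0.18, 2.07) − 0.02·(-23.68, 13.02, -2.5) = (-2.9364, -0.0804, 2.12)
(u₃, v₃, w₃) = (-2.9364, -0.0804, 2.12) − 0.02·(-19.01, 10.6076, -1.7132) = (-2.5562, -0.292552, 2.154264)
(u₄, v₄, w₄) = (-2.5562, -0.292552, 2.154264) − 0.02·(-15.263416, 8.652656, -1.096424) = (-2.25093168, -0.46560512, 2.17619248)
∂J/∂v at (-2.25093168, -0.46560512, 2.17619248) = 7.06656704

7.06656704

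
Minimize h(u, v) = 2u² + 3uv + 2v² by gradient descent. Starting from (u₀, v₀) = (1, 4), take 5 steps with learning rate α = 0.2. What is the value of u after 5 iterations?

-0.51712

∇h = (4u + 3v, 3u + 4v)
(u₁, v₁) = (1, 4) − 0.2·(16, 19) = (-2.2, 0.2)
(u₂, v₂) = (-2.2, 0.2) − 0.2·(-8.2, -5.8) = (-0.56, 1.36)
(u₃, v₃) = (-0.56, 1.36) − 0.2·(1.84, 3.76) = (-0.928, 0.608)
(u₄, v₄) = (-0.928, 0.608) − 0.2·(-1.888, -0.352) = (-0.5504, 0.6784)
(u₅, v₅) = (-0.5504, 0.6784) − 0.2·(-0.1664, 1.0624) = (-0.51712, 0.46592)
u = -0.51712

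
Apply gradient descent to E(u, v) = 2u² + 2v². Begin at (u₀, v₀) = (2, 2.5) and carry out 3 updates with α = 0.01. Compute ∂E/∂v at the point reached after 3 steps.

∇E = (4u, 4v)
(u₁, v₁) = (2, 2.5) − 0.01·(8, 10) = (1.92, 2.4)
(u₂, v₂) = (1.92, 2.4) − 0.01·(7.68, 9.6) = (1.8432, 2.304)
(u₃, v₃) = (1.8432, 2.304) − 0.01·(7.3728, 9.216) = (1.769472, 2.21184)
∂E/∂v at (1.769472, 2.21184) = 8.84736

8.84736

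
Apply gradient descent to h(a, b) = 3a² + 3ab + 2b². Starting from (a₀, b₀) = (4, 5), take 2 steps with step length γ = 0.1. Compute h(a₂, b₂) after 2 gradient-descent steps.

1.38

∇h = (6a + 3b, 3a + 4b)
(a₁, b₁) = (4, 5) − 0.1·(39, 32) = (0.1, 1.8)
(a₂, b₂) = (0.1, 1.8) − 0.1·(6, 7.5) = (-0.5, 1.05)
h(-0.5, 1.05) = 1.38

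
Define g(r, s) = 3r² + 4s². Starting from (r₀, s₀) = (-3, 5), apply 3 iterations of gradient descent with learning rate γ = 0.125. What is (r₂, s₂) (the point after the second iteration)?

∇g = (6r, 8s)
(r₁, s₁) = (-3, 5) − 0.125·(-18, 40) = (-0.75, 0)
(r₂, s₂) = (-0.75, 0) − 0.125·(-4.5, 0) = (-0.1875, 0)

(-0.1875, 0)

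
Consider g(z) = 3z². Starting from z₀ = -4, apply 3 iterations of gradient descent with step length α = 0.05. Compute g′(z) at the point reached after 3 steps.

-8.232

g′(z) = 6z
z₁ = -4 − 0.05·(-24) = -2.8
z₂ = -2.8 − 0.05·(-16.8) = -1.96
z₃ = -1.96 − 0.05·(-11.76) = -1.372
g′(z) at (-1.372) = -8.232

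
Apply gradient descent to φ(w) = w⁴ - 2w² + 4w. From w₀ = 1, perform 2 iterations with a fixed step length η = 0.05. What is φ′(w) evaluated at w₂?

φ′(w) = 4w³ - 4w + 4
w₁ = 1 − 0.05·4 = 0.8
w₂ = 0.8 − 0.05·2.848 = 0.6576
φ′(w) at (0.6576) = 2.507084283904

2.507084283904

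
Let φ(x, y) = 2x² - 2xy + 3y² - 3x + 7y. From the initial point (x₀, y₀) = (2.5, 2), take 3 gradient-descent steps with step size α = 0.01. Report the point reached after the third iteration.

∇φ = (4x - 2y - 3, -2x + 6y + 7)
(x₁, y₁) = (2.5, 2) − 0.01·(3, 14) = (2.47, 1.86)
(x₂, y₂) = (2.47, 1.86) − 0.01·(3.16, 13.22) = (2.4384, 1.7278)
(x₃, y₃) = (2.4384, 1.7278) − 0.01·(3.298, 12.49) = (2.40542, 1.6029)

(2.40542, 1.6029)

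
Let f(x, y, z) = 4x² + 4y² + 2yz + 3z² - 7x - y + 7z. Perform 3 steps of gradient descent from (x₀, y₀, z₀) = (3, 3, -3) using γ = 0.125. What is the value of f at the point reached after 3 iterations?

∇f = (8x - 7, 8y + 2z - 1, 2y + 6z + 7)
Step 1: at (3, 3, -3), ∇f = (17, 17, -5) → (3, 3, -3) − 0.125·(17, 17, -5) = (0.875, 0.875, -2.375)
Step 2: at (0.875, 0.875, -2.375), ∇f = (0, 1.25, -5.5) → (0.875, 0.875, -2.375) − 0.125·(0, 1.25, -5.5) = (0.875, 0.71875, -1.6875)
Step 3: at (0.875, 0.71875, -1.6875), ∇f = (0, 1.375, -1.6875) → (0.875, 0.71875, -1.6875) − 0.125·(0, 1.375, -1.6875) = (0.875, 0.546875, -1.4765625)
f(0.875, 0.546875, -1.4765625) = -7.82330322265625

-7.82330322265625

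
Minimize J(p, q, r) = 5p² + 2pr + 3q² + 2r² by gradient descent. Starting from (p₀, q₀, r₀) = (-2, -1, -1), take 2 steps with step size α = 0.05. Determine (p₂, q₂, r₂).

∇J = (10p + 2r, 6q, 2p + 4r)
Step 1: at (-2, -1, -1), ∇J = (-22, -6, -8) → (-2, -1, -1) − 0.05·(-22, -6, -8) = (-0.9, -0.7, -0.6)
Step 2: at (-0.9, -0.7, -0.6), ∇J = (-10.2, -4.2, -4.2) → (-0.9, -0.7, -0.6) − 0.05·(-10.2, -4.2, -4.2) = (-0.39, -0.49, -0.39)

(-0.39, -0.49, -0.39)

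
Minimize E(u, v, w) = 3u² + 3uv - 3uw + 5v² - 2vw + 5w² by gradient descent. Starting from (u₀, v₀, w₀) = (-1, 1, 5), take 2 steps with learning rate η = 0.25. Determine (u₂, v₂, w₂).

(-8.875, -9.125, 15.125)

∇E = (6u + 3v - 3w, 3u + 10v - 2w, -3u - 2v + 10w)
Step 1: at (-1, 1, 5), ∇E = (-18, -3, 51) → (-1, 1, 5) − 0.25·(-18, -3, 51) = (3.5, 1.75, -7.75)
Step 2: at (3.5, 1.75, -7.75), ∇E = (49.5, 43.5, -91.5) → (3.5, 1.75, -7.75) − 0.25·(49.5, 43.5, -91.5) = (-8.875, -9.125, 15.125)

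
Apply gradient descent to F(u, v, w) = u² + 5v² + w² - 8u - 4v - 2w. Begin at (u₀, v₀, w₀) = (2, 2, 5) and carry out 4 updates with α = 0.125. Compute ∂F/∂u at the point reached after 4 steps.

∇F = (2u - 8, 10v - 4, 2w - 2)
Step 1: at (2, 2, 5), ∇F = (-4, 16, 8) → (2, 2, 5) − 0.125·(-4, 16, 8) = (2.5, 0, 4)
Step 2: at (2.5, 0, 4), ∇F = (-3, -4, 6) → (2.5, 0, 4) − 0.125·(-3, -4, 6) = (2.875, 0.5, 3.25)
Step 3: at (2.875, 0.5, 3.25), ∇F = (-2.25, 1, 4.5) → (2.875, 0.5, 3.25) − 0.125·(-2.25, 1, 4.5) = (3.15625, 0.375, 2.6875)
Step 4: at (3.15625, 0.375, 2.6875), ∇F = (-1.6875, -0.25, 3.375) → (3.15625, 0.375, 2.6875) − 0.125·(-1.6875, -0.25, 3.375) = (3.3671875, 0.40625, 2.265625)
∂F/∂u at (3.3671875, 0.40625, 2.265625) = -1.265625

-1.265625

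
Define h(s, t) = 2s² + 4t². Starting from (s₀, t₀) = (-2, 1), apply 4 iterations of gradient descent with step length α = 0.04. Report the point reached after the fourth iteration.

∇h = (4s, 8t)
Step 1: at (-2, 1), ∇h = (-8, 8) → (-2, 1) − 0.04·(-8, 8) = (-1.68, 0.68)
Step 2: at (-1.68, 0.68), ∇h = (-6.72, 5.44) → (-1.68, 0.68) − 0.04·(-6.72, 5.44) = (-1.4112, 0.4624)
Step 3: at (-1.4112, 0.4624), ∇h = (-5.6448, 3.6992) → (-1.4112, 0.4624) − 0.04·(-5.6448, 3.6992) = (-1.185408, 0.314432)
Step 4: at (-1.185408, 0.314432), ∇h = (-4.741632, 2.515456) → (-1.185408, 0.314432) − 0.04·(-4.741632, 2.515456) = (-0.99574272, 0.21381376)

(-0.99574272, 0.21381376)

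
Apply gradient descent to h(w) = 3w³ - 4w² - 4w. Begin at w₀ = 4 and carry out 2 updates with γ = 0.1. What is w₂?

h′(w) = 9w² - 8w - 4
Step 1: h′(4) = 108; w₁ = 4 − 0.1·108 = -6.8
Step 2: h′(-6.8) = 466.56; w₂ = -6.8 − 0.1·466.56 = -53.456

-53.456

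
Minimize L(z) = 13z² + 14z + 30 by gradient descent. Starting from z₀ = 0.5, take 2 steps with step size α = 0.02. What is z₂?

-0.2992

L′(z) = 26z + 14
Step 1: L′(0.5) = 27; z₁ = 0.5 − 0.02·27 = -0.04
Step 2: L′(-0.04) = 12.96; z₂ = -0.04 − 0.02·12.96 = -0.2992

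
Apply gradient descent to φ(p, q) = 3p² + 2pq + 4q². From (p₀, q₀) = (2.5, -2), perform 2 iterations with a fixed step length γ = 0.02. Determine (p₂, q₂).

(2.0776, -1.5864)

∇φ = (6p + 2q, 2p + 8q)
(p₁, q₁) = (2.5, -2) − 0.02·(11, -11) = (2.28, -1.78)
(p₂, q₂) = (2.28, -1.78) − 0.02·(10.12, -9.68) = (2.0776, -1.5864)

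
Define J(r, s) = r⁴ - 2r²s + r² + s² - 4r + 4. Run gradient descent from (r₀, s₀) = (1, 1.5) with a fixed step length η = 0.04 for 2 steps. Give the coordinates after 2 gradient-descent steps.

∇J = (4r³ - 4rs + 2r - 4, -2r² + 2s)
Step 1: at (1, 1.5), ∇J = (-4, 1) → (1, 1.5) − 0.04·(-4, 1) = (1.16, 1.46)
Step 2: at (1.16, 1.46), ∇J = (-2.210816, 0.2288) → (1.16, 1.46) − 0.04·(-2.210816, 0.2288) = (1.24843264, 1.450848)

(1.24843264, 1.450848)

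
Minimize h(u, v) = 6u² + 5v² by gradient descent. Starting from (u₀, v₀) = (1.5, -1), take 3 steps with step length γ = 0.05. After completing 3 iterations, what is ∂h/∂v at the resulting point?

-1.25

∇h = (12u, 10v)
(u₁, v₁) = (1.5, -1) − 0.05·(18, -10) = (0.6, -0.5)
(u₂, v₂) = (0.6, -0.5) − 0.05·(7.2, -5) = (0.24, -0.25)
(u₃, v₃) = (0.24, -0.25) − 0.05·(2.88, -2.5) = (0.096, -0.125)
∂h/∂v at (0.096, -0.125) = -1.25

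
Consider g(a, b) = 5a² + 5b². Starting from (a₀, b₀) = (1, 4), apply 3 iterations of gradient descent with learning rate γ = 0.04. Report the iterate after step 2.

∇g = (10a, 10b)
(a₁, b₁) = (1, 4) − 0.04·(10, 40) = (0.6, 2.4)
(a₂, b₂) = (0.6, 2.4) − 0.04·(6, 24) = (0.36, 1.44)

(0.36, 1.44)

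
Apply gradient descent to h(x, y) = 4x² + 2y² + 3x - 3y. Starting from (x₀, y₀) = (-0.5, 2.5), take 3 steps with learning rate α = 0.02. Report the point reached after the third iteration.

(-0.449088, 2.112704)

∇h = (8x + 3, 4y - 3)
(x₁, y₁) = (-0.5, 2.5) − 0.02·(-1, 7) = (-0.48, 2.36)
(x₂, y₂) = (-0.48, 2.36) − 0.02·(-0.84, 6.44) = (-0.4632, 2.2312)
(x₃, y₃) = (-0.4632, 2.2312) − 0.02·(-0.7056, 5.9248) = (-0.449088, 2.112704)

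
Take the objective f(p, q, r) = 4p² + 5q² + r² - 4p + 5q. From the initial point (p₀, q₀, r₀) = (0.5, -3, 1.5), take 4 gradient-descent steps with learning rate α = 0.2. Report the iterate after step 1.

∇f = (8p - 4, 10q + 5, 2r)
(p₁, q₁, r₁) = (0.5, -3, 1.5) − 0.2·(0, -25, 3) = (0.5, 2, 0.9)

(0.5, 2, 0.9)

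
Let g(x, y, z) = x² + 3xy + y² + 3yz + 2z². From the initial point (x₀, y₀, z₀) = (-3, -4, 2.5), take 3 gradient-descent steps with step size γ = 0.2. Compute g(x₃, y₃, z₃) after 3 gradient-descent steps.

-28.907152

∇g = (2x + 3y, 3x + 2y + 3z, 3y + 4z)
Step 1: at (-3, -4, 2.5), ∇g = (-18, -9.5, -2) → (-3, -4, 2.5) − 0.2·(-18, -9.5, -2) = (0.6, -2.1, 2.9)
Step 2: at (0.6, -2.1, 2.9), ∇g = (-5.1, 6.3, 5.3) → (0.6, -2.1, 2.9) − 0.2·(-5.1, 6.3, 5.3) = (1.62, -3.36, 1.84)
Step 3: at (1.62, -3.36, 1.84), ∇g = (-6.84, 3.66, -2.72) → (1.62, -3.36, 1.84) − 0.2·(-6.84, 3.66, -2.72) = (2.988, -4.092, 2.384)
g(2.988, -4.092, 2.384) = -28.907152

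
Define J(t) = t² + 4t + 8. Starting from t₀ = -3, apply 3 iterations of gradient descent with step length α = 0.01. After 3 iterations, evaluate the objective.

J′(t) = 2t + 4
Step 1: J′(-3) = -2; t₁ = -3 − 0.01·(-2) = -2.98
Step 2: J′(-2.98) = -1.96; t₂ = -2.98 − 0.01·(-1.96) = -2.9604
Step 3: J′(-2.9604) = -1.9208; t₃ = -2.9604 − 0.01·(-1.9208) = -2.941192
J(-2.941192) = 4.885842380864

4.885842380864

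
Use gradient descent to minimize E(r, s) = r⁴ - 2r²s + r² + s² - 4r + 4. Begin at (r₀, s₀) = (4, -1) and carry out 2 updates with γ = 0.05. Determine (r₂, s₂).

(178.2464, 10.234)

∇E = (4r³ - 4rs + 2r - 4, -2r² + 2s)
(r₁, s₁) = (4, -1) − 0.05·(276, -34) = (-9.8, 0.7)
(r₂, s₂) = (-9.8, 0.7) − 0.05·(-3760.928, -190.68) = (178.2464, 10.234)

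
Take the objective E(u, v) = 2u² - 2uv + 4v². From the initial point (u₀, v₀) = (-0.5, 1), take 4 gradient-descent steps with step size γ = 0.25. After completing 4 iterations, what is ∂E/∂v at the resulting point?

∇E = (4u - 2v, -2u + 8v)
(u₁, v₁) = (-0.5, 1) − 0.25·(-4, 9) = (0.5, -1.25)
(u₂, v₂) = (0.5, -1.25) − 0.25·(4.5, -11) = (-0.625, 1.5)
(u₃, v₃) = (-0.625, 1.5) − 0.25·(-5.5, 13.25) = (0.75, -1.8125)
(u₄, v₄) = (0.75, -1.8125) − 0.25·(6.625, -16) = (-0.90625, 2.1875)
∂E/∂v at (-0.90625, 2.1875) = 19.3125

19.3125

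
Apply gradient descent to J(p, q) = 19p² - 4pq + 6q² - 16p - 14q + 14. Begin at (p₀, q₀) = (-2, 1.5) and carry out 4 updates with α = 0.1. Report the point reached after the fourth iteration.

∇J = (38p - 4q - 16, -4p + 12q - 14)
Step 1: at (-2, 1.5), ∇J = (-98, 12) → (-2, 1.5) − 0.1·(-98, 12) = (7.8, 0.3)
Step 2: at (7.8, 0.3), ∇J = (279.2, -41.6) → (7.8, 0.3) − 0.1·(279.2, -41.6) = (-20.12, 4.46)
Step 3: at (-20.12, 4.46), ∇J = (-798.4, 120) → (-20.12, 4.46) − 0.1·(-798.4, 120) = (59.72, -7.54)
Step 4: at (59.72, -7.54), ∇J = (2283.52, -343.36) → (59.72, -7.54) − 0.1·(2283.52, -343.36) = (-168.632, 26.796)

(-168.632, 26.796)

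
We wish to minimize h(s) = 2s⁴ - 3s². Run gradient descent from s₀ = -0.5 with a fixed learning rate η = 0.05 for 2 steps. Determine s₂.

h′(s) = 8s³ - 6s
s₁ = -0.5 − 0.05·2 = -0.6
s₂ = -0.6 − 0.05·1.872 = -0.6936

-0.6936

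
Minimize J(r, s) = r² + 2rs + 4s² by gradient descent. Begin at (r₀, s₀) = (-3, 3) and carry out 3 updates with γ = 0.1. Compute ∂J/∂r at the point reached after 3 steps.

∇J = (2r + 2s, 2r + 8s)
(r₁, s₁) = (-3, 3) − 0.1·(0, 18) = (-3, 1.2)
(r₂, s₂) = (-3, 1.2) − 0.1·(-3.6, 3.6) = (-2.64, 0.84)
(r₃, s₃) = (-2.64, 0.84) − 0.1·(-3.6, 1.44) = (-2.28, 0.696)
∂J/∂r at (-2.28, 0.696) = -3.168

-3.168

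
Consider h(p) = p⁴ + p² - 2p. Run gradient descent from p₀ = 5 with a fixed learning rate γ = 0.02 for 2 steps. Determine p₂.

h′(p) = 4p³ + 2p - 2
p₁ = 5 − 0.02·508 = -5.16
p₂ = -5.16 − 0.02·(-561.872384) = 6.07744768

6.07744768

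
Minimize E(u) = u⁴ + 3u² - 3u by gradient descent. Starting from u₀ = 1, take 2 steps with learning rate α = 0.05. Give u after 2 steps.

0.550075

E′(u) = 4u³ + 6u - 3
Step 1: E′(1) = 7; u₁ = 1 − 0.05·7 = 0.65
Step 2: E′(0.65) = 1.9985; u₂ = 0.65 − 0.05·1.9985 = 0.550075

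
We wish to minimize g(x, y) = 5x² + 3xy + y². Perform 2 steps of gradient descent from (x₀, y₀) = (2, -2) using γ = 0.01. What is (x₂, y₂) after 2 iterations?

(1.7346, -2.0354)

∇g = (10x + 3y, 3x + 2y)
Step 1: at (2, -2), ∇g = (14, 2) → (2, -2) − 0.01·(14, 2) = (1.86, -2.02)
Step 2: at (1.86, -2.02), ∇g = (12.54, 1.54) → (1.86, -2.02) − 0.01·(12.54, 1.54) = (1.7346, -2.0354)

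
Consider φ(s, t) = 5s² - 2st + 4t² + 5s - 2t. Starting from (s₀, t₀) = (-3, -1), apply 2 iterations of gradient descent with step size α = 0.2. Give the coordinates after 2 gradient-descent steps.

(-2.68, 1.16)

∇φ = (10s - 2t + 5, -2s + 8t - 2)
(s₁, t₁) = (-3, -1) − 0.2·(-23, -4) = (1.6, -0.2)
(s₂, t₂) = (1.6, -0.2) − 0.2·(21.4, -6.8) = (-2.68, 1.16)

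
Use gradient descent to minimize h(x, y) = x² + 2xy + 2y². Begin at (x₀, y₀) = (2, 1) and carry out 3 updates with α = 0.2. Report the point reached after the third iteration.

∇h = (2x + 2y, 2x + 4y)
Step 1: at (2, 1), ∇h = (6, 8) → (2, 1) − 0.2·(6, 8) = (0.8, -0.6)
Step 2: at (0.8, -0.6), ∇h = (0.4, -0.8) → (0.8, -0.6) − 0.2·(0.4, -0.8) = (0.72, -0.44)
Step 3: at (0.72, -0.44), ∇h = (0.56, -0.32) → (0.72, -0.44) − 0.2·(0.56, -0.32) = (0.608, -0.376)

(0.608, -0.376)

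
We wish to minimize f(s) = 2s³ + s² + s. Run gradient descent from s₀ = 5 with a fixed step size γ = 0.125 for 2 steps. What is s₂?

f′(s) = 6s² + 2s + 1
Step 1: f′(5) = 161; s₁ = 5 − 0.125·161 = -15.125
Step 2: f′(-15.125) = 1343.34375; s₂ = -15.125 − 0.125·1343.34375 = -183.04296875

-183.04296875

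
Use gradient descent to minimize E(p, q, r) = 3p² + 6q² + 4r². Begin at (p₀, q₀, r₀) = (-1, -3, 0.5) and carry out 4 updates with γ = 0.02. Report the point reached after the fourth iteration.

(-0.59969536, -1.00086528, 0.24893568)

∇E = (6p, 12q, 8r)
(p₁, q₁, r₁) = (-1, -3, 0.5) − 0.02·(-6, -36, 4) = (-0.88, -2.28, 0.42)
(p₂, q₂, r₂) = (-0.88, -2.28, 0.42) − 0.02·(-5.28, -27.36, 3.36) = (-0.7744, -1.7328, 0.3528)
(p₃, q₃, r₃) = (-0.7744, -1.7328, 0.3528) − 0.02·(-4.6464, -20.7936, 2.8224) = (-0.681472, -1.316928, 0.296352)
(p₄, q₄, r₄) = (-0.681472, -1.316928, 0.296352) − 0.02·(-4.088832, -15.803136, 2.370816) = (-0.59969536, -1.00086528, 0.24893568)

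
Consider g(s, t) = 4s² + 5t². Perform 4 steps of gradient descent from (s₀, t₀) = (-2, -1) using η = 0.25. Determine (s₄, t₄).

(-2, -5.0625)

∇g = (8s, 10t)
Step 1: at (-2, -1), ∇g = (-16, -10) → (-2, -1) − 0.25·(-16, -10) = (2, 1.5)
Step 2: at (2, 1.5), ∇g = (16, 15) → (2, 1.5) − 0.25·(16, 15) = (-2, -2.25)
Step 3: at (-2, -2.25), ∇g = (-16, -22.5) → (-2, -2.25) − 0.25·(-16, -22.5) = (2, 3.375)
Step 4: at (2, 3.375), ∇g = (16, 33.75) → (2, 3.375) − 0.25·(16, 33.75) = (-2, -5.0625)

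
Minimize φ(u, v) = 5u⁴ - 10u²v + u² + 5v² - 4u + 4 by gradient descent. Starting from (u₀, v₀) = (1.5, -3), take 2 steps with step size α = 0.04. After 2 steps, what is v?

∇φ = (20u³ - 20uv + 2u - 4, -10u² + 10v)
(u₁, v₁) = (1.5, -3) − 0.04·(156.5, -52.5) = (-4.76, -0.9)
(u₂, v₂) = (-4.76, -0.9) − 0.04·(-2256.20352, -235.576) = (85.4881408, 8.52304)
v = 8.52304

8.52304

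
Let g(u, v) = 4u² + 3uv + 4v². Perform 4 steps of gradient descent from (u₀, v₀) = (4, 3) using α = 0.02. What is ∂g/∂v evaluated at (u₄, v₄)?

∇g = (8u + 3v, 3u + 8v)
Step 1: at (4, 3), ∇g = (41, 36) → (4, 3) − 0.02·(41, 36) = (3.18, 2.28)
Step 2: at (3.18, 2.28), ∇g = (32.28, 27.78) → (3.18, 2.28) − 0.02·(32.28, 27.78) = (2.5344, 1.7244)
Step 3: at (2.5344, 1.7244), ∇g = (25.4484, 21.3984) → (2.5344, 1.7244) − 0.02·(25.4484, 21.3984) = (2.025432, 1.296432)
Step 4: at (2.025432, 1.296432), ∇g = (20.092752, 16.447752) → (2.025432, 1.296432) − 0.02·(20.092752, 16.447752) = (1.62357696, 0.96747696)
∂g/∂v at (1.62357696, 0.96747696) = 12.61054656

12.61054656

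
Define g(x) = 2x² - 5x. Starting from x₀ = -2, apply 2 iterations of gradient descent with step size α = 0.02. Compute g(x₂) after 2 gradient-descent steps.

g′(x) = 4x - 5
Step 1: g′(-2) = -13; x₁ = -2 − 0.02·(-13) = -1.74
Step 2: g′(-1.74) = -11.96; x₂ = -1.74 − 0.02·(-11.96) = -1.5008
g(-1.5008) = 12.00880128

12.00880128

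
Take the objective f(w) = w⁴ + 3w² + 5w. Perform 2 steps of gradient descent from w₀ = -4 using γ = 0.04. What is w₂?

f′(w) = 4w³ + 6w + 5
w₁ = -4 − 0.04·(-275) = 7
w₂ = 7 − 0.04·1419 = -49.76

-49.76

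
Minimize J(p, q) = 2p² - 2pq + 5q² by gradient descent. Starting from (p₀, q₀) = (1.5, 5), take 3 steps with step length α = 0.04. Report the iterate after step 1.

∇J = (4p - 2q, -2p + 10q)
(p₁, q₁) = (1.5, 5) − 0.04·(-4, 47) = (1.66, 3.12)

(1.66, 3.12)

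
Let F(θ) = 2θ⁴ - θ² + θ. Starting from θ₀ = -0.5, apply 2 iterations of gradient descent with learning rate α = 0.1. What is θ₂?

-0.6472

F′(θ) = 8θ³ - 2θ + 1
Step 1: F′(-0.5) = 1; θ₁ = -0.5 − 0.1·1 = -0.6
Step 2: F′(-0.6) = 0.472; θ₂ = -0.6 − 0.1·0.472 = -0.6472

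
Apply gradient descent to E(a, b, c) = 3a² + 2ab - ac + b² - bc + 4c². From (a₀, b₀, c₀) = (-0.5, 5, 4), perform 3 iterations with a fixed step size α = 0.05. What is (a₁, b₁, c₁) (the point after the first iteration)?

(-0.65, 4.75, 2.625)

∇E = (6a + 2b - c, 2a + 2b - c, -a - b + 8c)
Step 1: at (-0.5, 5, 4), ∇E = (3, 5, 27.5) → (-0.5, 5, 4) − 0.05·(3, 5, 27.5) = (-0.65, 4.75, 2.625)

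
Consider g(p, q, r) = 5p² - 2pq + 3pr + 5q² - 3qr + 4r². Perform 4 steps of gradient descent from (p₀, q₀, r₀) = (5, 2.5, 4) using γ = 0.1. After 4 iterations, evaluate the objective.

∇g = (10p - 2q + 3r, -2p + 10q - 3r, 3p - 3q + 8r)
Step 1: at (5, 2.5, 4), ∇g = (57, 3, 39.5) → (5, 2.5, 4) − 0.1·(57, 3, 39.5) = (-0.7, 2.2, 0.05)
Step 2: at (-0.7, 2.2, 0.05), ∇g = (-11.25, 23.25, -8.3) → (-0.7, 2.2, 0.05) − 0.1·(-11.25, 23.25, -8.3) = (0.425, -0.125, 0.88)
Step 3: at (0.425, -0.125, 0.88), ∇g = (7.14, -4.74, 8.69) → (0.425, -0.125, 0.88) − 0.1·(7.14, -4.74, 8.69) = (-0.289, 0.349, 0.011)
Step 4: at (-0.289, 0.349, 0.011), ∇g = (-3.555, 4.035, -1.826) → (-0.289, 0.349, 0.011) − 0.1·(-3.555, 4.035, -1.826) = (0.0665, -0.0545, 0.1936)
g(0.0665, -0.0545, 0.1936) = 0.26441164

0.26441164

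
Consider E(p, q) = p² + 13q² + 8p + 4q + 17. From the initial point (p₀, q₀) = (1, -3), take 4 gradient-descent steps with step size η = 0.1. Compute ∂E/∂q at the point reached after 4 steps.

-484.9664

∇E = (2p + 8, 26q + 4)
Step 1: at (1, -3), ∇E = (10, -74) → (1, -3) − 0.1·(10, -74) = (0, 4.4)
Step 2: at (0, 4.4), ∇E = (8, 118.4) → (0, 4.4) − 0.1·(8, 118.4) = (-0.8, -7.44)
Step 3: at (-0.8, -7.44), ∇E = (6.4, -189.44) → (-0.8, -7.44) − 0.1·(6.4, -189.44) = (-1.44, 11.504)
Step 4: at (-1.44, 11.504), ∇E = (5.12, 303.104) → (-1.44, 11.504) − 0.1·(5.12, 303.104) = (-1.952, -18.8064)
∂E/∂q at (-1.952, -18.8064) = -484.9664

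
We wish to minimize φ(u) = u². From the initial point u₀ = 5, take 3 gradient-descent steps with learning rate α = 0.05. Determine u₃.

φ′(u) = 2u
Step 1: φ′(5) = 10; u₁ = 5 − 0.05·10 = 4.5
Step 2: φ′(4.5) = 9; u₂ = 4.5 − 0.05·9 = 4.05
Step 3: φ′(4.05) = 8.1; u₃ = 4.05 − 0.05·8.1 = 3.645

3.645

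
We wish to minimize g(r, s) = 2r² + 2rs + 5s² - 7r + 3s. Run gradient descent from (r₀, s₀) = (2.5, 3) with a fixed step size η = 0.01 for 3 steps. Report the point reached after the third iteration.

∇g = (4r + 2s - 7, 2r + 10s + 3)
(r₁, s₁) = (2.5, 3) − 0.01·(9, 38) = (2.41, 2.62)
(r₂, s₂) = (2.41, 2.62) − 0.01·(7.88, 34.02) = (2.3312, 2.2798)
(r₃, s₃) = (2.3312, 2.2798) − 0.01·(6.8844, 30.4604) = (2.262356, 1.975196)

(2.262356, 1.975196)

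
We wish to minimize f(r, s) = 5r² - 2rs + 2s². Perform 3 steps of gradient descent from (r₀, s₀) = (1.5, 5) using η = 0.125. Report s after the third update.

∇f = (10r - 2s, -2r + 4s)
(r₁, s₁) = (1.5, 5) − 0.125·(5, 17) = (0.875, 2.875)
(r₂, s₂) = (0.875, 2.875) − 0.125·(3, 9.75) = (0.5, 1.65625)
(r₃, s₃) = (0.5, 1.65625) − 0.125·(1.6875, 5.625) = (0.2890625, 0.953125)
s = 0.953125

0.953125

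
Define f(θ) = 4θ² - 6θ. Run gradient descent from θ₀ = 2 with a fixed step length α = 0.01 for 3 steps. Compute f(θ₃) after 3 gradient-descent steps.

f′(θ) = 8θ - 6
Step 1: f′(2) = 10; θ₁ = 2 − 0.01·10 = 1.9
Step 2: f′(1.9) = 9.2; θ₂ = 1.9 − 0.01·9.2 = 1.808
Step 3: f′(1.808) = 8.464; θ₃ = 1.808 − 0.01·8.464 = 1.72336
f(1.72336) = 1.5397187584

1.5397187584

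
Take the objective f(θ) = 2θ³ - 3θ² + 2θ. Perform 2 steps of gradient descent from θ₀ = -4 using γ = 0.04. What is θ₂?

-30.016256

f′(θ) = 6θ² - 6θ + 2
Step 1: f′(-4) = 122; θ₁ = -4 − 0.04·122 = -8.88
Step 2: f′(-8.88) = 528.4064; θ₂ = -8.88 − 0.04·528.4064 = -30.016256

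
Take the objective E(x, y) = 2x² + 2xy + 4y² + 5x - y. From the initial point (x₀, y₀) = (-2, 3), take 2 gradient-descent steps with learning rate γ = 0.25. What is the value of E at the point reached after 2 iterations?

∇E = (4x + 2y + 5, 2x + 8y - 1)
(x₁, y₁) = (-2, 3) − 0.25·(3, 19) = (-2.75, -1.75)
(x₂, y₂) = (-2.75, -1.75) − 0.25·(-9.5, -20.5) = (-0.375, 3.375)
E(-0.375, 3.375) = 38.0625

38.0625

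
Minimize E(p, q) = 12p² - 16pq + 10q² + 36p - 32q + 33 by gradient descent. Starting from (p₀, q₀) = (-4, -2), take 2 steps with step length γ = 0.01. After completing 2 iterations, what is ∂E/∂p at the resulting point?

∇E = (24p - 16q + 36, -16p + 20q - 32)
(p₁, q₁) = (-4, -2) − 0.01·(-28, -8) = (-3.72, -1.92)
(p₂, q₂) = (-3.72, -1.92) − 0.01·(-22.56, -10.88) = (-3.4944, -1.8112)
∂E/∂p at (-3.4944, -1.8112) = -18.8864

-18.8864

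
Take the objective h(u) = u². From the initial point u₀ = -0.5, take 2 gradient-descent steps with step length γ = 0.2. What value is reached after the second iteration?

-0.18

h′(u) = 2u
u₁ = -0.5 − 0.2·(-1) = -0.3
u₂ = -0.3 − 0.2·(-0.6) = -0.18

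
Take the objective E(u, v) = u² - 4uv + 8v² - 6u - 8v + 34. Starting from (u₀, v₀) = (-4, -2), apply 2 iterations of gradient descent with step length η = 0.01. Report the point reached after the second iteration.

∇E = (2u - 4v - 6, -4u + 16v - 8)
(u₁, v₁) = (-4, -2) − 0.01·(-6, -24) = (-3.94, -1.76)
(u₂, v₂) = (-3.94, -1.76) − 0.01·(-6.84, -20.4) = (-3.8716, -1.556)

(-3.8716, -1.556)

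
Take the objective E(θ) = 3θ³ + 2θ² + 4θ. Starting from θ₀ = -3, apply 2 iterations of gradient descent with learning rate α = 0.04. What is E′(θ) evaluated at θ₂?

E′(θ) = 9θ² + 4θ + 4
Step 1: E′(-3) = 73; θ₁ = -3 − 0.04·73 = -5.92
Step 2: E′(-5.92) = 295.7376; θ₂ = -5.92 − 0.04·295.7376 = -17.749504
E′(θ) at (-17.749504) = 2768.406014214144

2768.406014214144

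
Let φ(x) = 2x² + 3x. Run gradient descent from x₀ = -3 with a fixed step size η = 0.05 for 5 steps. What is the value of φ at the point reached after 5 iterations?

φ′(x) = 4x + 3
x₁ = -3 − 0.05·(-9) = -2.55
x₂ = -2.55 − 0.05·(-7.2) = -2.19
x₃ = -2.19 − 0.05·(-5.76) = -1.902
x₄ = -1.902 − 0.05·(-4.608) = -1.6716
x₅ = -1.6716 − 0.05·(-3.6864) = -1.48728
φ(-1.48728) = -0.0378364032

-0.0378364032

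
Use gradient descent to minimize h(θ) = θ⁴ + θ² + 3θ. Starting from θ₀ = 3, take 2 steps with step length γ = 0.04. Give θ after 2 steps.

-0.90693888

h′(θ) = 4θ³ + 2θ + 3
θ₁ = 3 − 0.04·117 = -1.68
θ₂ = -1.68 − 0.04·(-19.326528) = -0.90693888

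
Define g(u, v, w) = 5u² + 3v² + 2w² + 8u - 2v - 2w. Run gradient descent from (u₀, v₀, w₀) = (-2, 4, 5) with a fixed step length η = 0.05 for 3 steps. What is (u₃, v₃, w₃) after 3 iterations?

∇g = (10u + 8, 6v - 2, 4w - 2)
Step 1: at (-2, 4, 5), ∇g = (-12, 22, 18) → (-2, 4, 5) − 0.05·(-12, 22, 18) = (-1.4, 2.9, 4.1)
Step 2: at (-1.4, 2.9, 4.1), ∇g = (-6, 15.4, 14.4) → (-1.4, 2.9, 4.1) − 0.05·(-6, 15.4, 14.4) = (-1.1, 2.13, 3.38)
Step 3: at (-1.1, 2.13, 3.38), ∇g = (-3, 10.78, 11.52) → (-1.1, 2.13, 3.38) − 0.05·(-3, 10.78, 11.52) = (-0.95, 1.591, 2.804)

(-0.95, 1.591, 2.804)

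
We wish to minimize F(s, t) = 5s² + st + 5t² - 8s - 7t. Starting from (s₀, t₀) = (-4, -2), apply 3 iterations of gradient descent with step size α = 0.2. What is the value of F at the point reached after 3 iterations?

442.73824

∇F = (10s + t - 8, s + 10t - 7)
(s₁, t₁) = (-4, -2) − 0.2·(-50, -31) = (6, 4.2)
(s₂, t₂) = (6, 4.2) − 0.2·(56.2, 41) = (-5.24, -4)
(s₃, t₃) = (-5.24, -4) − 0.2·(-64.4, -52.24) = (7.64, 6.448)
F(7.64, 6.448) = 442.73824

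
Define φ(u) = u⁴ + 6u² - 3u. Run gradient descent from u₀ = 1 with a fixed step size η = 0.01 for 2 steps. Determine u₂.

φ′(u) = 4u³ + 12u - 3
u₁ = 1 − 0.01·13 = 0.87
u₂ = 0.87 − 0.01·10.074012 = 0.76925988

0.76925988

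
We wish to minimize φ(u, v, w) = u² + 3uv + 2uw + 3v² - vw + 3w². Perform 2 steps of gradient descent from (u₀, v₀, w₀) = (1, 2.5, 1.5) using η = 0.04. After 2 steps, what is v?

1.3848

∇φ = (2u + 3v + 2w, 3u + 6v - w, 2u - v + 6w)
(u₁, v₁, w₁) = (1, 2.5, 1.5) − 0.04·(12.5, 16.5, 8.5) = (0.5, 1.84, 1.16)
(u₂, v₂, w₂) = (0.5, 1.84, 1.16) − 0.04·(8.84, 11.38, 6.12) = (0.1464, 1.3848, 0.9152)
v = 1.3848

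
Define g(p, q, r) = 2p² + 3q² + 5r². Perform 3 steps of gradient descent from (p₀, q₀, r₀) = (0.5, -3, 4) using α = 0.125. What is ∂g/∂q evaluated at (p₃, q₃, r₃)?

∇g = (4p, 6q, 10r)
(p₁, q₁, r₁) = (0.5, -3, 4) − 0.125·(2, -18, 40) = (0.25, -0.75, -1)
(p₂, q₂, r₂) = (0.25, -0.75, -1) − 0.125·(1, -4.5, -10) = (0.125, -0.1875, 0.25)
(p₃, q₃, r₃) = (0.125, -0.1875, 0.25) − 0.125·(0.5, -1.125, 2.5) = (0.0625, -0.046875, -0.0625)
∂g/∂q at (0.0625, -0.046875, -0.0625) = -0.28125

-0.28125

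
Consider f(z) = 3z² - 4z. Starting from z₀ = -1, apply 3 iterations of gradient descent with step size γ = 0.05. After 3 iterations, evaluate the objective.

-0.352925

f′(z) = 6z - 4
z₁ = -1 − 0.05·(-10) = -0.5
z₂ = -0.5 − 0.05·(-7) = -0.15
z₃ = -0.15 − 0.05·(-4.9) = 0.095
f(0.095) = -0.352925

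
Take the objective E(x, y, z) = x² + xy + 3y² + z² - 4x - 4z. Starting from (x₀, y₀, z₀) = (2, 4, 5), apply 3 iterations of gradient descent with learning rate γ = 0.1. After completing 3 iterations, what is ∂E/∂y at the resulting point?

∇E = (2x + y - 4, x + 6y, 2z - 4)
(x₁, y₁, z₁) = (2, 4, 5) − 0.1·(4, 26, 6) = (1.6, 1.4, 4.4)
(x₂, y₂, z₂) = (1.6, 1.4, 4.4) − 0.1·(0.6, 10, 4.8) = (1.54, 0.4, 3.92)
(x₃, y₃, z₃) = (1.54, 0.4, 3.92) − 0.1·(-0.52, 3.94, 3.84) = (1.592, 0.006, 3.536)
∂E/∂y at (1.592, 0.006, 3.536) = 1.628

1.628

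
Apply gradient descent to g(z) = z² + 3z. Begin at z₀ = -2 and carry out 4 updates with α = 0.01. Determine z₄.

g′(z) = 2z + 3
Step 1: g′(-2) = -1; z₁ = -2 − 0.01·(-1) = -1.99
Step 2: g′(-1.99) = -0.98; z₂ = -1.99 − 0.01·(-0.98) = -1.9802
Step 3: g′(-1.9802) = -0.9604; z₃ = -1.9802 − 0.01·(-0.9604) = -1.970596
Step 4: g′(-1.970596) = -0.941192; z₄ = -1.970596 − 0.01·(-0.941192) = -1.96118408

-1.96118408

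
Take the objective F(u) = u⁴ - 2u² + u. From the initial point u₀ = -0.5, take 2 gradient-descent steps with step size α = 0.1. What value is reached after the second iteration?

-0.98125

F′(u) = 4u³ - 4u + 1
u₁ = -0.5 − 0.1·2.5 = -0.75
u₂ = -0.75 − 0.1·2.3125 = -0.98125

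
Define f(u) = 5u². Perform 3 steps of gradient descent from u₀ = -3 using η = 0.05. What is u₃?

-0.375

f′(u) = 10u
u₁ = -3 − 0.05·(-30) = -1.5
u₂ = -1.5 − 0.05·(-15) = -0.75
u₃ = -0.75 − 0.05·(-7.5) = -0.375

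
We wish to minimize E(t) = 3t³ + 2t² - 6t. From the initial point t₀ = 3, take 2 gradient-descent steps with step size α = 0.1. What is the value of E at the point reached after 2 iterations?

E′(t) = 9t² + 4t - 6
t₁ = 3 − 0.1·87 = -5.7
t₂ = -5.7 − 0.1·263.61 = -32.061
E(-32.061) = -96619.066886943

-96619.066886943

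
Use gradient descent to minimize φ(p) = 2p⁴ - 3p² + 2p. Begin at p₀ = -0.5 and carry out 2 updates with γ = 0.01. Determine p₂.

-0.57980288

φ′(p) = 8p³ - 6p + 2
Step 1: φ′(-0.5) = 4; p₁ = -0.5 − 0.01·4 = -0.54
Step 2: φ′(-0.54) = 3.980288; p₂ = -0.54 − 0.01·3.980288 = -0.57980288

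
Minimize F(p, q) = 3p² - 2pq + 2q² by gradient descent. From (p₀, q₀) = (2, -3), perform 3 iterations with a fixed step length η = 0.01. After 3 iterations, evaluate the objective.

∇F = (6p - 2q, -2p + 4q)
(p₁, q₁) = (2, -3) − 0.01·(18, -16) = (1.82, -2.84)
(p₂, q₂) = (1.82, -2.84) − 0.01·(16.6, -15) = (1.654, -2.69)
(p₃, q₃) = (1.654, -2.69) − 0.01·(15.304, -14.068) = (1.50096, -2.54932)
F(1.50096, -2.54932) = 27.409562384

27.409562384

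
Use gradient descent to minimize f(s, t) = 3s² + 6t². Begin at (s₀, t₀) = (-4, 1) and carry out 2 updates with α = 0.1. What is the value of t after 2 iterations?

0.04

∇f = (6s, 12t)
Step 1: at (-4, 1), ∇f = (-24, 12) → (-4, 1) − 0.1·(-24, 12) = (-1.6, -0.2)
Step 2: at (-1.6, -0.2), ∇f = (-9.6, -2.4) → (-1.6, -0.2) − 0.1·(-9.6, -2.4) = (-0.64, 0.04)
t = 0.04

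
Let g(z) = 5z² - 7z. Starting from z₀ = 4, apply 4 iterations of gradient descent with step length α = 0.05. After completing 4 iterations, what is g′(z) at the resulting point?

2.0625

g′(z) = 10z - 7
z₁ = 4 − 0.05·33 = 2.35
z₂ = 2.35 − 0.05·16.5 = 1.525
z₃ = 1.525 − 0.05·8.25 = 1.1125
z₄ = 1.1125 − 0.05·4.125 = 0.90625
g′(z) at (0.90625) = 2.0625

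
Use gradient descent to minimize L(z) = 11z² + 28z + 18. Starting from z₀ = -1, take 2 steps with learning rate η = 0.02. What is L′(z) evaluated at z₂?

L′(z) = 22z + 28
Step 1: L′(-1) = 6; z₁ = -1 − 0.02·6 = -1.12
Step 2: L′(-1.12) = 3.36; z₂ = -1.12 − 0.02·3.36 = -1.1872
L′(z) at (-1.1872) = 1.8816

1.8816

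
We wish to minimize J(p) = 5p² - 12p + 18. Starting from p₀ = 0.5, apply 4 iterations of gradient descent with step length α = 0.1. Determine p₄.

J′(p) = 10p - 12
Step 1: J′(0.5) = -7; p₁ = 0.5 − 0.1·(-7) = 1.2
Step 2: J′(1.2) = 0; p₂ = 1.2 − 0.1·0 = 1.2
Step 3: J′(1.2) = 0; p₃ = 1.2 − 0.1·0 = 1.2
Step 4: J′(1.2) = 0; p₄ = 1.2 − 0.1·0 = 1.2

1.2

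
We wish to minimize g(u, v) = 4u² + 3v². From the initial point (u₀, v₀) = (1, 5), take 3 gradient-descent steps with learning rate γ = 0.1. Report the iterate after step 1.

(0.2, 2)

∇g = (8u, 6v)
(u₁, v₁) = (1, 5) − 0.1·(8, 30) = (0.2, 2)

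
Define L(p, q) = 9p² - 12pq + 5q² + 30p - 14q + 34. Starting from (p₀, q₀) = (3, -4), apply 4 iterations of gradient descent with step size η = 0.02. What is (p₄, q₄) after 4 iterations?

∇L = (18p - 12q + 30, -12p + 10q - 14)
Step 1: at (3, -4), ∇L = (132, -90) → (3, -4) − 0.02·(132, -90) = (0.36, -2.2)
Step 2: at (0.36, -2.2), ∇L = (62.88, -40.32) → (0.36, -2.2) − 0.02·(62.88, -40.32) = (-0.8976, -1.3936)
Step 3: at (-0.8976, -1.3936), ∇L = (30.5664, -17.1648) → (-0.8976, -1.3936) − 0.02·(30.5664, -17.1648) = (-1.508928, -1.050304)
Step 4: at (-1.508928, -1.050304), ∇L = (15.442944, -6.395904) → (-1.508928, -1.050304) − 0.02·(15.442944, -6.395904) = (-1.81778688, -0.92238592)

(-1.81778688, -0.92238592)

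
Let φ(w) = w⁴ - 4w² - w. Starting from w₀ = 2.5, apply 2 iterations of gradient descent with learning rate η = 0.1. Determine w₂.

-1.07315

φ′(w) = 4w³ - 8w - 1
Step 1: φ′(2.5) = 41.5; w₁ = 2.5 − 0.1·41.5 = -1.65
Step 2: φ′(-1.65) = -5.7685; w₂ = -1.65 − 0.1·(-5.7685) = -1.07315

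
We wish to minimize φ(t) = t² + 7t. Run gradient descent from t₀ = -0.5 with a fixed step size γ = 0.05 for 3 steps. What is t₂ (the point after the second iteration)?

φ′(t) = 2t + 7
Step 1: φ′(-0.5) = 6; t₁ = -0.5 − 0.05·6 = -0.8
Step 2: φ′(-0.8) = 5.4; t₂ = -0.8 − 0.05·5.4 = -1.07

-1.07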